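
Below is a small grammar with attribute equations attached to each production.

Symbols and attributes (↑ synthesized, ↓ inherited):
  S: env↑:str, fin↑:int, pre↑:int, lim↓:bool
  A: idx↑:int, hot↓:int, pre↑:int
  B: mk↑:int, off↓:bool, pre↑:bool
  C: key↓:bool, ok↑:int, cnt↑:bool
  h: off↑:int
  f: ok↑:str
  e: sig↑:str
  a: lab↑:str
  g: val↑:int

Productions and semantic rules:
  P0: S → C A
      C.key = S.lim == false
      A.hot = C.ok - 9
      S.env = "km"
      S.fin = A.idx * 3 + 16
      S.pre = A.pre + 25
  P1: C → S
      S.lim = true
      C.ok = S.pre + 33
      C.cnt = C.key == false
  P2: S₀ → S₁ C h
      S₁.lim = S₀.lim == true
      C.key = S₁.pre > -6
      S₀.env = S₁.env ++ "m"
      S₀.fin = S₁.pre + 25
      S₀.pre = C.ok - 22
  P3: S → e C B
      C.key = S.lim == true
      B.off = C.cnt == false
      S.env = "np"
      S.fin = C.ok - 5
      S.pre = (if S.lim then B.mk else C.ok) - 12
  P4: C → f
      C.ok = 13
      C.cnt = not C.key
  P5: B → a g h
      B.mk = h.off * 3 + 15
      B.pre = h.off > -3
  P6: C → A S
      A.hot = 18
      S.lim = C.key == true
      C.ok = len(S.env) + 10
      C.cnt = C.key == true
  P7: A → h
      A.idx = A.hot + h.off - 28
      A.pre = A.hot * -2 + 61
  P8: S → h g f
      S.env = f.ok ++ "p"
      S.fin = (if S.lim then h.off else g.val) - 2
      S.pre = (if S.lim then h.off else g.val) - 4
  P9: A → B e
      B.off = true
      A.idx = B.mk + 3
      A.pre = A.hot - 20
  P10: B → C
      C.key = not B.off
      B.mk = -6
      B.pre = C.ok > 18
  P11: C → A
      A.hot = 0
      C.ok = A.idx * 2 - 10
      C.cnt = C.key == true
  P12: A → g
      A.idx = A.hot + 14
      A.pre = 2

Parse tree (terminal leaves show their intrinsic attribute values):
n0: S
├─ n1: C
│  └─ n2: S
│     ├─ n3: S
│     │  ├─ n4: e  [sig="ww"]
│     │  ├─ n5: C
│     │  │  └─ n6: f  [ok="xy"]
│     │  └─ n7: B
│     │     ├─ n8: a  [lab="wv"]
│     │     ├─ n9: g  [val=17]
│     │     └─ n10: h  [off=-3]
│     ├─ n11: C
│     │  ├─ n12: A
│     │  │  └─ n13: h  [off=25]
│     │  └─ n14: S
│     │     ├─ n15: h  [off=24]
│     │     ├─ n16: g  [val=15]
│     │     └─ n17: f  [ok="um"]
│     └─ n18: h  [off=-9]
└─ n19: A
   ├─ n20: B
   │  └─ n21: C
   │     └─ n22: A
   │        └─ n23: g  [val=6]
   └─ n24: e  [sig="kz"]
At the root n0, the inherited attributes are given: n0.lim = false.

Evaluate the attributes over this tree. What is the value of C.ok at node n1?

1. n0.lim = false  [given at root]
2. n1.key = true  [S.lim == false]
3. n2.lim = true  [true]
4. n3.lim = true  [S₀.lim == true]
5. n4.sig = "ww"  [terminal]
6. n5.key = true  [S.lim == true]
7. n6.ok = "xy"  [terminal]
8. n5.ok = 13  [13]
9. n5.cnt = false  [not C.key]
10. n7.off = true  [C.cnt == false]
11. n8.lab = "wv"  [terminal]
12. n9.val = 17  [terminal]
13. n10.off = -3  [terminal]
14. n7.mk = 6  [h.off * 3 + 15]
15. n7.pre = false  [h.off > -3]
16. n3.env = "np"  ["np"]
17. n3.fin = 8  [C.ok - 5]
18. n3.pre = -6  [(if S.lim then B.mk else C.ok) - 12]
19. n11.key = false  [S₁.pre > -6]
20. n12.hot = 18  [18]
21. n13.off = 25  [terminal]
22. n12.idx = 15  [A.hot + h.off - 28]
23. n12.pre = 25  [A.hot * -2 + 61]
24. n14.lim = false  [C.key == true]
25. n15.off = 24  [terminal]
26. n16.val = 15  [terminal]
27. n17.ok = "um"  [terminal]
28. n14.env = "ump"  [f.ok ++ "p"]
29. n14.fin = 13  [(if S.lim then h.off else g.val) - 2]
30. n14.pre = 11  [(if S.lim then h.off else g.val) - 4]
31. n11.ok = 13  [len(S.env) + 10]
32. n11.cnt = false  [C.key == true]
33. n18.off = -9  [terminal]
34. n2.env = "npm"  [S₁.env ++ "m"]
35. n2.fin = 19  [S₁.pre + 25]
36. n2.pre = -9  [C.ok - 22]
37. n1.ok = 24  [S.pre + 33]
38. n1.cnt = false  [C.key == false]
39. n19.hot = 15  [C.ok - 9]
40. n20.off = true  [true]
41. n21.key = false  [not B.off]
42. n22.hot = 0  [0]
43. n23.val = 6  [terminal]
44. n22.idx = 14  [A.hot + 14]
45. n22.pre = 2  [2]
46. n21.ok = 18  [A.idx * 2 - 10]
47. n21.cnt = false  [C.key == true]
48. n20.mk = -6  [-6]
49. n20.pre = false  [C.ok > 18]
50. n24.sig = "kz"  [terminal]
51. n19.idx = -3  [B.mk + 3]
52. n19.pre = -5  [A.hot - 20]
53. n0.env = "km"  ["km"]
54. n0.fin = 7  [A.idx * 3 + 16]
55. n0.pre = 20  [A.pre + 25]

24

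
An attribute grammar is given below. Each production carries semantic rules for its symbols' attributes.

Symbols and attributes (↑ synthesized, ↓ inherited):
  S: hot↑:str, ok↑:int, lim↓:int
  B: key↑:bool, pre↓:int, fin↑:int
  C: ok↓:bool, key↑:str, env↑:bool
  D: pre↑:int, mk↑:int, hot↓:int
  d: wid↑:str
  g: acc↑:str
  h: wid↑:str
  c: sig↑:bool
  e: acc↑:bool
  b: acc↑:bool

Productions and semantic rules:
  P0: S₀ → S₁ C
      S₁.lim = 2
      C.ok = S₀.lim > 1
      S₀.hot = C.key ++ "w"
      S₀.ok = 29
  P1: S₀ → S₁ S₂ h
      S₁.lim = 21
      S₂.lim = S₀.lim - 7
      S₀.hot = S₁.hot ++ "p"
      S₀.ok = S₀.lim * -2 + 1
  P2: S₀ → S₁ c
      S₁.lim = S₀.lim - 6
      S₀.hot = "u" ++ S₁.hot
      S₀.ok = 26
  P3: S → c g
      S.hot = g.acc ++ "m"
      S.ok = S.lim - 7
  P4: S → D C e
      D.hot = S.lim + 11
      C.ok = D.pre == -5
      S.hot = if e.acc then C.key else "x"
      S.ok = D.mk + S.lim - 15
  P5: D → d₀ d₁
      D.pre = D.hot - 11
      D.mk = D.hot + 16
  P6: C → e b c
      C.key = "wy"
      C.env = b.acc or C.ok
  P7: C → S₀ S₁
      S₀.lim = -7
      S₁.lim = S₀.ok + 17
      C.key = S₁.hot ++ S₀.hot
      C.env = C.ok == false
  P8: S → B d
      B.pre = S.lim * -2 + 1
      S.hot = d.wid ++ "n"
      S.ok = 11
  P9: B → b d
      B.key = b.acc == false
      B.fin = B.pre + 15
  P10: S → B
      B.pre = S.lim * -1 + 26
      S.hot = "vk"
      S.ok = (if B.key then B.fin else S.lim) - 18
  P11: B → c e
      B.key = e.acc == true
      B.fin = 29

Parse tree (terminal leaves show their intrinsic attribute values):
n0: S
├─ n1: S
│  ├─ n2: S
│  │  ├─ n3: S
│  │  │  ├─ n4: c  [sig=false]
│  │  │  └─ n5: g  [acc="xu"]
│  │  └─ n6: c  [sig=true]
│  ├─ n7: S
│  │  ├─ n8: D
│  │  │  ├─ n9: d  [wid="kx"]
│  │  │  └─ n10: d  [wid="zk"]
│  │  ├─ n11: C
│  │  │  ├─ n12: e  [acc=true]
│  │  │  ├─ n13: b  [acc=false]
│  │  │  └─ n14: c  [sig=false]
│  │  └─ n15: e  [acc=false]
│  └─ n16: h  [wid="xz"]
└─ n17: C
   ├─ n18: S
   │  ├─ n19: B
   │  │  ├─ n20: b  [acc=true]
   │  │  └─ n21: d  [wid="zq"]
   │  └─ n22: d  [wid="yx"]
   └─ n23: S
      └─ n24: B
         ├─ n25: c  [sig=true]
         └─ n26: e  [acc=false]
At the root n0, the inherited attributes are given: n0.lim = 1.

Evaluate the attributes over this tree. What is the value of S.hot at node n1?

1. n0.lim = 1  [given at root]
2. n1.lim = 2  [2]
3. n2.lim = 21  [21]
4. n3.lim = 15  [S₀.lim - 6]
5. n4.sig = false  [terminal]
6. n5.acc = "xu"  [terminal]
7. n3.hot = "xum"  [g.acc ++ "m"]
8. n3.ok = 8  [S.lim - 7]
9. n6.sig = true  [terminal]
10. n2.hot = "uxum"  ["u" ++ S₁.hot]
11. n2.ok = 26  [26]
12. n7.lim = -5  [S₀.lim - 7]
13. n8.hot = 6  [S.lim + 11]
14. n9.wid = "kx"  [terminal]
15. n10.wid = "zk"  [terminal]
16. n8.pre = -5  [D.hot - 11]
17. n8.mk = 22  [D.hot + 16]
18. n11.ok = true  [D.pre == -5]
19. n12.acc = true  [terminal]
20. n13.acc = false  [terminal]
21. n14.sig = false  [terminal]
22. n11.key = "wy"  ["wy"]
23. n11.env = true  [b.acc or C.ok]
24. n15.acc = false  [terminal]
25. n7.hot = "x"  [if e.acc then C.key else "x"]
26. n7.ok = 2  [D.mk + S.lim - 15]
27. n16.wid = "xz"  [terminal]
28. n1.hot = "uxump"  [S₁.hot ++ "p"]
29. n1.ok = -3  [S₀.lim * -2 + 1]
30. n17.ok = false  [S₀.lim > 1]
31. n18.lim = -7  [-7]
32. n19.pre = 15  [S.lim * -2 + 1]
33. n20.acc = true  [terminal]
34. n21.wid = "zq"  [terminal]
35. n19.key = false  [b.acc == false]
36. n19.fin = 30  [B.pre + 15]
37. n22.wid = "yx"  [terminal]
38. n18.hot = "yxn"  [d.wid ++ "n"]
39. n18.ok = 11  [11]
40. n23.lim = 28  [S₀.ok + 17]
41. n24.pre = -2  [S.lim * -1 + 26]
42. n25.sig = true  [terminal]
43. n26.acc = false  [terminal]
44. n24.key = false  [e.acc == true]
45. n24.fin = 29  [29]
46. n23.hot = "vk"  ["vk"]
47. n23.ok = 10  [(if B.key then B.fin else S.lim) - 18]
48. n17.key = "vkyxn"  [S₁.hot ++ S₀.hot]
49. n17.env = true  [C.ok == false]
50. n0.hot = "vkyxnw"  [C.key ++ "w"]
51. n0.ok = 29  [29]

"uxump"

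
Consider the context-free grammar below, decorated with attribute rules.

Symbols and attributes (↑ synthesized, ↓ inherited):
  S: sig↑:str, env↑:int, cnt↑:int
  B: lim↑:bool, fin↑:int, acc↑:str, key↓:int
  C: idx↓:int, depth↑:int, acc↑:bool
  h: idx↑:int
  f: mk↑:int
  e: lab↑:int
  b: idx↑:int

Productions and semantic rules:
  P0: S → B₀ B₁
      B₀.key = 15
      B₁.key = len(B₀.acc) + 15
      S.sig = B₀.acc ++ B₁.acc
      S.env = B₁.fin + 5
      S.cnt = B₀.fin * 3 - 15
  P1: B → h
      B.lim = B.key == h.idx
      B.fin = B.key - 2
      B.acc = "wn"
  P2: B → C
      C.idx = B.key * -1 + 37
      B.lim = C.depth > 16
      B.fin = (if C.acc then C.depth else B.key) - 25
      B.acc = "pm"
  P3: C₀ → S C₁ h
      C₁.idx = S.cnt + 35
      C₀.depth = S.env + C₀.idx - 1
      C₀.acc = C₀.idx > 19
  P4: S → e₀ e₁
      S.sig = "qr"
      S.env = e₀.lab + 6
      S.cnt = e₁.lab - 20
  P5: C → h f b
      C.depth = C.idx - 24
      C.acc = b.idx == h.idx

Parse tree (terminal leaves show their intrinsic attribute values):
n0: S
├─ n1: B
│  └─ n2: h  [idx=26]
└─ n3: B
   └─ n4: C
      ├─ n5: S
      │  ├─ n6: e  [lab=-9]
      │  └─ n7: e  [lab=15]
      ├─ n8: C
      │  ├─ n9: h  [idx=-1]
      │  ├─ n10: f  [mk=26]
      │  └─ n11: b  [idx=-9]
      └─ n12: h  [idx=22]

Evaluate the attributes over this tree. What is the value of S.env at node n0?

-4

1. n1.key = 15  [15]
2. n2.idx = 26  [terminal]
3. n1.lim = false  [B.key == h.idx]
4. n1.fin = 13  [B.key - 2]
5. n1.acc = "wn"  ["wn"]
6. n3.key = 17  [len(B₀.acc) + 15]
7. n4.idx = 20  [B.key * -1 + 37]
8. n6.lab = -9  [terminal]
9. n7.lab = 15  [terminal]
10. n5.sig = "qr"  ["qr"]
11. n5.env = -3  [e₀.lab + 6]
12. n5.cnt = -5  [e₁.lab - 20]
13. n8.idx = 30  [S.cnt + 35]
14. n9.idx = -1  [terminal]
15. n10.mk = 26  [terminal]
16. n11.idx = -9  [terminal]
17. n8.depth = 6  [C.idx - 24]
18. n8.acc = false  [b.idx == h.idx]
19. n12.idx = 22  [terminal]
20. n4.depth = 16  [S.env + C₀.idx - 1]
21. n4.acc = true  [C₀.idx > 19]
22. n3.lim = false  [C.depth > 16]
23. n3.fin = -9  [(if C.acc then C.depth else B.key) - 25]
24. n3.acc = "pm"  ["pm"]
25. n0.sig = "wnpm"  [B₀.acc ++ B₁.acc]
26. n0.env = -4  [B₁.fin + 5]
27. n0.cnt = 24  [B₀.fin * 3 - 15]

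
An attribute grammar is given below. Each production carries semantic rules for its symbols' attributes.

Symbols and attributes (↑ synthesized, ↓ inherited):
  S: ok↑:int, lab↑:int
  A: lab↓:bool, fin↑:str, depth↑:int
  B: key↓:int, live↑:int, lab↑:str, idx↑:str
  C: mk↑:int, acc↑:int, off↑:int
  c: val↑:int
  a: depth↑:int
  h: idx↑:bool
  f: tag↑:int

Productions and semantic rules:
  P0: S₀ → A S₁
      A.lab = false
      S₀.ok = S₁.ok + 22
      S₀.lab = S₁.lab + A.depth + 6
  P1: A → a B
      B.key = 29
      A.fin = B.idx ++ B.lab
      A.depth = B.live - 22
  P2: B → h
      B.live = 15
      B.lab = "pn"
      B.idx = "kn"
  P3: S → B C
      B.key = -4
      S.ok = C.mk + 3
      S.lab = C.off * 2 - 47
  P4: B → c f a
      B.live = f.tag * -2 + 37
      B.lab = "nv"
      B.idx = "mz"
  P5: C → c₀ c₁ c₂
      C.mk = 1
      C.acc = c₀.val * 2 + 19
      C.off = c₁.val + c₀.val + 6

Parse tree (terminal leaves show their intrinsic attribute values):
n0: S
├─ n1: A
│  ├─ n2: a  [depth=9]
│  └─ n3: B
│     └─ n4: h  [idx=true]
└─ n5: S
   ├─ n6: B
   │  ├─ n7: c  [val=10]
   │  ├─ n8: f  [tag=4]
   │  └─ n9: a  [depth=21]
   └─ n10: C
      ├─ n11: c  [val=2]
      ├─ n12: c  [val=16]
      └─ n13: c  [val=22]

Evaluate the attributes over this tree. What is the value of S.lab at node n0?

1. n1.lab = false  [false]
2. n2.depth = 9  [terminal]
3. n3.key = 29  [29]
4. n4.idx = true  [terminal]
5. n3.live = 15  [15]
6. n3.lab = "pn"  ["pn"]
7. n3.idx = "kn"  ["kn"]
8. n1.fin = "knpn"  [B.idx ++ B.lab]
9. n1.depth = -7  [B.live - 22]
10. n6.key = -4  [-4]
11. n7.val = 10  [terminal]
12. n8.tag = 4  [terminal]
13. n9.depth = 21  [terminal]
14. n6.live = 29  [f.tag * -2 + 37]
15. n6.lab = "nv"  ["nv"]
16. n6.idx = "mz"  ["mz"]
17. n11.val = 2  [terminal]
18. n12.val = 16  [terminal]
19. n13.val = 22  [terminal]
20. n10.mk = 1  [1]
21. n10.acc = 23  [c₀.val * 2 + 19]
22. n10.off = 24  [c₁.val + c₀.val + 6]
23. n5.ok = 4  [C.mk + 3]
24. n5.lab = 1  [C.off * 2 - 47]
25. n0.ok = 26  [S₁.ok + 22]
26. n0.lab = 0  [S₁.lab + A.depth + 6]

0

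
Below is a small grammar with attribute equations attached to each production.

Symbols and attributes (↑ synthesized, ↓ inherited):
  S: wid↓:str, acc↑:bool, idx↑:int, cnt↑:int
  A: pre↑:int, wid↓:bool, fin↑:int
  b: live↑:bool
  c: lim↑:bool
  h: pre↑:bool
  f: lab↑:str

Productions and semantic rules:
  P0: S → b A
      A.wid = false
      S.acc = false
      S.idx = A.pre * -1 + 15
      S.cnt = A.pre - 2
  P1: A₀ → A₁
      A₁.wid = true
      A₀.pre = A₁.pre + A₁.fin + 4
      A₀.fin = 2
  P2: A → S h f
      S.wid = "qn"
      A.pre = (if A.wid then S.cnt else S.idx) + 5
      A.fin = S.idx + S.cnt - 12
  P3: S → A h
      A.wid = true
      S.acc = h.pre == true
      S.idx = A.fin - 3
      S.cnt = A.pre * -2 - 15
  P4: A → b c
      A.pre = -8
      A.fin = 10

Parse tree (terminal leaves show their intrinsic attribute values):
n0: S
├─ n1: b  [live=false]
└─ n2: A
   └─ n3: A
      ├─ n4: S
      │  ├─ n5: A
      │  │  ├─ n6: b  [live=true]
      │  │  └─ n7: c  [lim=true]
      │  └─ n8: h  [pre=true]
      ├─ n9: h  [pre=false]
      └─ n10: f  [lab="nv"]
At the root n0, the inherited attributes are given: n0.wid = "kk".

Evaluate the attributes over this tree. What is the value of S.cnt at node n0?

4

1. n0.wid = "kk"  [given at root]
2. n1.live = false  [terminal]
3. n2.wid = false  [false]
4. n3.wid = true  [true]
5. n4.wid = "qn"  ["qn"]
6. n5.wid = true  [true]
7. n6.live = true  [terminal]
8. n7.lim = true  [terminal]
9. n5.pre = -8  [-8]
10. n5.fin = 10  [10]
11. n8.pre = true  [terminal]
12. n4.acc = true  [h.pre == true]
13. n4.idx = 7  [A.fin - 3]
14. n4.cnt = 1  [A.pre * -2 - 15]
15. n9.pre = false  [terminal]
16. n10.lab = "nv"  [terminal]
17. n3.pre = 6  [(if A.wid then S.cnt else S.idx) + 5]
18. n3.fin = -4  [S.idx + S.cnt - 12]
19. n2.pre = 6  [A₁.pre + A₁.fin + 4]
20. n2.fin = 2  [2]
21. n0.acc = false  [false]
22. n0.idx = 9  [A.pre * -1 + 15]
23. n0.cnt = 4  [A.pre - 2]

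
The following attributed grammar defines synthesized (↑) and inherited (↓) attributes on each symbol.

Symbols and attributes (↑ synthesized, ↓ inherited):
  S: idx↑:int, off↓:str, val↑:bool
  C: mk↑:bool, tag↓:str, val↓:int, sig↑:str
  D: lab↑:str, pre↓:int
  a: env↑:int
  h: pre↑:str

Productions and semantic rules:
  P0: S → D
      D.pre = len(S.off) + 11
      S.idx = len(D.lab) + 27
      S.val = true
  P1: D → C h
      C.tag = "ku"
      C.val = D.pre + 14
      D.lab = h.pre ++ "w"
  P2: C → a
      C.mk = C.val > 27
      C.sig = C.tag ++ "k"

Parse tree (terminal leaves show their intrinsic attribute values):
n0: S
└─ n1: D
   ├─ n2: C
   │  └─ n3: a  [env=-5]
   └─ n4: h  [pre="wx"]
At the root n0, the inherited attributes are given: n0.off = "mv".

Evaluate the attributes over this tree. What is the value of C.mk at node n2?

1. n0.off = "mv"  [given at root]
2. n1.pre = 13  [len(S.off) + 11]
3. n2.tag = "ku"  ["ku"]
4. n2.val = 27  [D.pre + 14]
5. n3.env = -5  [terminal]
6. n2.mk = false  [C.val > 27]
7. n2.sig = "kuk"  [C.tag ++ "k"]
8. n4.pre = "wx"  [terminal]
9. n1.lab = "wxw"  [h.pre ++ "w"]
10. n0.idx = 30  [len(D.lab) + 27]
11. n0.val = true  [true]

false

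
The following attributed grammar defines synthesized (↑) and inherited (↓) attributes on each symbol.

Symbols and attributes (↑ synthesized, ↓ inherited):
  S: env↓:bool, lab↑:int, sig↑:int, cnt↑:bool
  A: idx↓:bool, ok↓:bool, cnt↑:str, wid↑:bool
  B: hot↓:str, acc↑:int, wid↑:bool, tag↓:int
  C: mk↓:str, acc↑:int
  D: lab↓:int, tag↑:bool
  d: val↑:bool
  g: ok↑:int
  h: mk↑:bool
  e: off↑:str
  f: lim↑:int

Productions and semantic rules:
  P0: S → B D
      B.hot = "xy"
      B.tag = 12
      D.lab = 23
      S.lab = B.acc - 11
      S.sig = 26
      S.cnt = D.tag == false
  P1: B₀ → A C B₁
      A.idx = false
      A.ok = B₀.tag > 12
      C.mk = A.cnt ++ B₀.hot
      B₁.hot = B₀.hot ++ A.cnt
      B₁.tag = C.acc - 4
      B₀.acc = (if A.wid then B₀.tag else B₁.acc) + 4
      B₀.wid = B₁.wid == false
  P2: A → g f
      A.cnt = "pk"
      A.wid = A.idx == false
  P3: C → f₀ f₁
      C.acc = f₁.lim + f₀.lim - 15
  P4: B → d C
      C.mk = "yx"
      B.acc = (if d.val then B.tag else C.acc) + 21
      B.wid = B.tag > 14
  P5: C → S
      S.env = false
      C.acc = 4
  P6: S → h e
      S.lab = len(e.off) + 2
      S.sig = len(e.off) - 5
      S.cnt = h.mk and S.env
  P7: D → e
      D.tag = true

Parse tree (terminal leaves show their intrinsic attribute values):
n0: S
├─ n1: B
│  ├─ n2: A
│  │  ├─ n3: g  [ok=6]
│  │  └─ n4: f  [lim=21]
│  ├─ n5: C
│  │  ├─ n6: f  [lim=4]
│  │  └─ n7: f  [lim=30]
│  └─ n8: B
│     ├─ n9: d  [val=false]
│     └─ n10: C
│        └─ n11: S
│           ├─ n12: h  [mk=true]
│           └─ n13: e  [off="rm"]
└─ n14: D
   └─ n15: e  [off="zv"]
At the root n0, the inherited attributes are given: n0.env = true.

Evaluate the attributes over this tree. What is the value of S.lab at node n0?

1. n0.env = true  [given at root]
2. n1.hot = "xy"  ["xy"]
3. n1.tag = 12  [12]
4. n2.idx = false  [false]
5. n2.ok = false  [B₀.tag > 12]
6. n3.ok = 6  [terminal]
7. n4.lim = 21  [terminal]
8. n2.cnt = "pk"  ["pk"]
9. n2.wid = true  [A.idx == false]
10. n5.mk = "pkxy"  [A.cnt ++ B₀.hot]
11. n6.lim = 4  [terminal]
12. n7.lim = 30  [terminal]
13. n5.acc = 19  [f₁.lim + f₀.lim - 15]
14. n8.hot = "xypk"  [B₀.hot ++ A.cnt]
15. n8.tag = 15  [C.acc - 4]
16. n9.val = false  [terminal]
17. n10.mk = "yx"  ["yx"]
18. n11.env = false  [false]
19. n12.mk = true  [terminal]
20. n13.off = "rm"  [terminal]
21. n11.lab = 4  [len(e.off) + 2]
22. n11.sig = -3  [len(e.off) - 5]
23. n11.cnt = false  [h.mk and S.env]
24. n10.acc = 4  [4]
25. n8.acc = 25  [(if d.val then B.tag else C.acc) + 21]
26. n8.wid = true  [B.tag > 14]
27. n1.acc = 16  [(if A.wid then B₀.tag else B₁.acc) + 4]
28. n1.wid = false  [B₁.wid == false]
29. n14.lab = 23  [23]
30. n15.off = "zv"  [terminal]
31. n14.tag = true  [true]
32. n0.lab = 5  [B.acc - 11]
33. n0.sig = 26  [26]
34. n0.cnt = false  [D.tag == false]

5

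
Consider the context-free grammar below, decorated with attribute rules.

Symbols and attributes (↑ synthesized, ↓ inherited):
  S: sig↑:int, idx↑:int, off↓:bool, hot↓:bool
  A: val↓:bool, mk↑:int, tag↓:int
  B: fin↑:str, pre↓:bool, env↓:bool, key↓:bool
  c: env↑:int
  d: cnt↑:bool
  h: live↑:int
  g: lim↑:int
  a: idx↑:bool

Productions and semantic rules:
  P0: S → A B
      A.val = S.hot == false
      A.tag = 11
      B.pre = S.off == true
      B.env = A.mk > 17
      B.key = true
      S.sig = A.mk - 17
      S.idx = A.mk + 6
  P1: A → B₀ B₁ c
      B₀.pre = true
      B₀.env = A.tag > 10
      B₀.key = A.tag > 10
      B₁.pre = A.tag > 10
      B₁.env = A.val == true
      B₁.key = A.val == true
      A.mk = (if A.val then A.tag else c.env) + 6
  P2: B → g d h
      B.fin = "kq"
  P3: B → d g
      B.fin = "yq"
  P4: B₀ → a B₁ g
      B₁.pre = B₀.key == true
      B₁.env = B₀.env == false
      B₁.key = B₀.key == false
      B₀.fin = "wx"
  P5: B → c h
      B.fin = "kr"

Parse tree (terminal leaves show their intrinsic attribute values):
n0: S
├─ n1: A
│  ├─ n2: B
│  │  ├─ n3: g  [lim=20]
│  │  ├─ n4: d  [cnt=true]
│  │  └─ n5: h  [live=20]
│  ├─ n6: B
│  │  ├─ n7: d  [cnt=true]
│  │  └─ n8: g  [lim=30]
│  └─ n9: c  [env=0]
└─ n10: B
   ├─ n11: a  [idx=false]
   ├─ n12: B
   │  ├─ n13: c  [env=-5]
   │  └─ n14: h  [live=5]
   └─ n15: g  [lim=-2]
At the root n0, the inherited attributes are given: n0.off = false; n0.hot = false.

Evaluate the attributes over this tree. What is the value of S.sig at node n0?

1. n0.off = false  [given at root]
2. n0.hot = false  [given at root]
3. n1.val = true  [S.hot == false]
4. n1.tag = 11  [11]
5. n2.pre = true  [true]
6. n2.env = true  [A.tag > 10]
7. n2.key = true  [A.tag > 10]
8. n3.lim = 20  [terminal]
9. n4.cnt = true  [terminal]
10. n5.live = 20  [terminal]
11. n2.fin = "kq"  ["kq"]
12. n6.pre = true  [A.tag > 10]
13. n6.env = true  [A.val == true]
14. n6.key = true  [A.val == true]
15. n7.cnt = true  [terminal]
16. n8.lim = 30  [terminal]
17. n6.fin = "yq"  ["yq"]
18. n9.env = 0  [terminal]
19. n1.mk = 17  [(if A.val then A.tag else c.env) + 6]
20. n10.pre = false  [S.off == true]
21. n10.env = false  [A.mk > 17]
22. n10.key = true  [true]
23. n11.idx = false  [terminal]
24. n12.pre = true  [B₀.key == true]
25. n12.env = true  [B₀.env == false]
26. n12.key = false  [B₀.key == false]
27. n13.env = -5  [terminal]
28. n14.live = 5  [terminal]
29. n12.fin = "kr"  ["kr"]
30. n15.lim = -2  [terminal]
31. n10.fin = "wx"  ["wx"]
32. n0.sig = 0  [A.mk - 17]
33. n0.idx = 23  [A.mk + 6]

0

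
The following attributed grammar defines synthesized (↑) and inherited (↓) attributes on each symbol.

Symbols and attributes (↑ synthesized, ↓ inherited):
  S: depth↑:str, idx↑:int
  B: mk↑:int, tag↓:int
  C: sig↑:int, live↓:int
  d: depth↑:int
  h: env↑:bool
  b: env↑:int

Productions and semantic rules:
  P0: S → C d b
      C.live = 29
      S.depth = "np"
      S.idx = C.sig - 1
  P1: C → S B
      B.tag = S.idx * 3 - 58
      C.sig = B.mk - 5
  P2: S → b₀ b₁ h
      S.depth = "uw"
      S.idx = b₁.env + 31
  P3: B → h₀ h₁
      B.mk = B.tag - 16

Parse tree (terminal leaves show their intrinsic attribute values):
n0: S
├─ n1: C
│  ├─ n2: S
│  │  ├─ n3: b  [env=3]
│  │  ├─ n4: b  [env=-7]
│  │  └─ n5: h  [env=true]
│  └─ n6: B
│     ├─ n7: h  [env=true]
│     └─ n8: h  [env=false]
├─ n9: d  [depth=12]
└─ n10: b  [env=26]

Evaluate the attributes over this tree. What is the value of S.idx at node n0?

1. n1.live = 29  [29]
2. n3.env = 3  [terminal]
3. n4.env = -7  [terminal]
4. n5.env = true  [terminal]
5. n2.depth = "uw"  ["uw"]
6. n2.idx = 24  [b₁.env + 31]
7. n6.tag = 14  [S.idx * 3 - 58]
8. n7.env = true  [terminal]
9. n8.env = false  [terminal]
10. n6.mk = -2  [B.tag - 16]
11. n1.sig = -7  [B.mk - 5]
12. n9.depth = 12  [terminal]
13. n10.env = 26  [terminal]
14. n0.depth = "np"  ["np"]
15. n0.idx = -8  [C.sig - 1]

-8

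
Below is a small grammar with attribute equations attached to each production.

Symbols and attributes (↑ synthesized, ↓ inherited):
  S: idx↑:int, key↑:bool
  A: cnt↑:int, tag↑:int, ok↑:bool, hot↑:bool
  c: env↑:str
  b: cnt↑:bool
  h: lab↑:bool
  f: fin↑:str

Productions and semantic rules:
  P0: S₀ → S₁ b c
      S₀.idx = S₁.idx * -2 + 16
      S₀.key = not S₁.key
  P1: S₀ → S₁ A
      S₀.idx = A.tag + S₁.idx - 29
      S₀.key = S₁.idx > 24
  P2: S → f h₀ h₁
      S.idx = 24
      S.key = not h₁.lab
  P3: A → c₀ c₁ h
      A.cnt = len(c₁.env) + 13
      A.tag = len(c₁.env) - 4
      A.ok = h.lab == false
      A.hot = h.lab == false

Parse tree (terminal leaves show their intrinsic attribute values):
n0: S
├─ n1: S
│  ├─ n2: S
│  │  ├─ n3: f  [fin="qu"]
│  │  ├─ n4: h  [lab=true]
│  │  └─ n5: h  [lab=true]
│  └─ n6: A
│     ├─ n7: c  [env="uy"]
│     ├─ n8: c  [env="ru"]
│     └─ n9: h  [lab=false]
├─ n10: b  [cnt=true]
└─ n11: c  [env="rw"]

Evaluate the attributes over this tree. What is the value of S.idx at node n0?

1. n3.fin = "qu"  [terminal]
2. n4.lab = true  [terminal]
3. n5.lab = true  [terminal]
4. n2.idx = 24  [24]
5. n2.key = false  [not h₁.lab]
6. n7.env = "uy"  [terminal]
7. n8.env = "ru"  [terminal]
8. n9.lab = false  [terminal]
9. n6.cnt = 15  [len(c₁.env) + 13]
10. n6.tag = -2  [len(c₁.env) - 4]
11. n6.ok = true  [h.lab == false]
12. n6.hot = true  [h.lab == false]
13. n1.idx = -7  [A.tag + S₁.idx - 29]
14. n1.key = false  [S₁.idx > 24]
15. n10.cnt = true  [terminal]
16. n11.env = "rw"  [terminal]
17. n0.idx = 30  [S₁.idx * -2 + 16]
18. n0.key = true  [not S₁.key]

30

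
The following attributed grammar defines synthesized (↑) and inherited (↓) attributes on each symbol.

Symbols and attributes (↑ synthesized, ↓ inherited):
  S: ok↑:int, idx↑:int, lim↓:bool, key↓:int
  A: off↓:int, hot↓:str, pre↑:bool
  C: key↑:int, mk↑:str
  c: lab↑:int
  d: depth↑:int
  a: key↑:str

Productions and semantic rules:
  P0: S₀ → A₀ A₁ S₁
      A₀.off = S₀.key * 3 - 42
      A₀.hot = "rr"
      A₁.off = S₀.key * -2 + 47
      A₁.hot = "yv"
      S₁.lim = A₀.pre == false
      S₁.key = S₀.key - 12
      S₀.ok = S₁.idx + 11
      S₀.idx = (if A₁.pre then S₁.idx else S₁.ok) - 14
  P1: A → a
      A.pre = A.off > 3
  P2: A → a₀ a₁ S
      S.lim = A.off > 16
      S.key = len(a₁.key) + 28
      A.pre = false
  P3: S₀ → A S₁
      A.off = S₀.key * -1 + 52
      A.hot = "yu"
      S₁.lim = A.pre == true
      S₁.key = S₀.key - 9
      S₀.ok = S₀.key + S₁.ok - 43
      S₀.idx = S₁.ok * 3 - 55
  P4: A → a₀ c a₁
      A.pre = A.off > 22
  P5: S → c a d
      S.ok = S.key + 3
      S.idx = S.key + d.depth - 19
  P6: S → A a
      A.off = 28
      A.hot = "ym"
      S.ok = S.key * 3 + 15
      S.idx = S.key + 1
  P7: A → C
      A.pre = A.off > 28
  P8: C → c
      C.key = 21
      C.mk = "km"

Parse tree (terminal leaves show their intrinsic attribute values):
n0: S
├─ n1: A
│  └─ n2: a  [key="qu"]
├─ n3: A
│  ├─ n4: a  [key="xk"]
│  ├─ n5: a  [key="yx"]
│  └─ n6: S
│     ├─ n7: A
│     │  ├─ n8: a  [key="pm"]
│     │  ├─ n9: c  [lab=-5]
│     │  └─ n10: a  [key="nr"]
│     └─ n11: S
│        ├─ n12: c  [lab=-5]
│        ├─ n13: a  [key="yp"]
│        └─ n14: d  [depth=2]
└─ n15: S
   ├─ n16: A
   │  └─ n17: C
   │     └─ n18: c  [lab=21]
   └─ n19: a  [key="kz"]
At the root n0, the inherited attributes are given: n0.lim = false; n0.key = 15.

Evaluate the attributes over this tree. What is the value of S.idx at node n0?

1. n0.lim = false  [given at root]
2. n0.key = 15  [given at root]
3. n1.off = 3  [S₀.key * 3 - 42]
4. n1.hot = "rr"  ["rr"]
5. n2.key = "qu"  [terminal]
6. n1.pre = false  [A.off > 3]
7. n3.off = 17  [S₀.key * -2 + 47]
8. n3.hot = "yv"  ["yv"]
9. n4.key = "xk"  [terminal]
10. n5.key = "yx"  [terminal]
11. n6.lim = true  [A.off > 16]
12. n6.key = 30  [len(a₁.key) + 28]
13. n7.off = 22  [S₀.key * -1 + 52]
14. n7.hot = "yu"  ["yu"]
15. n8.key = "pm"  [terminal]
16. n9.lab = -5  [terminal]
17. n10.key = "nr"  [terminal]
18. n7.pre = false  [A.off > 22]
19. n11.lim = false  [A.pre == true]
20. n11.key = 21  [S₀.key - 9]
21. n12.lab = -5  [terminal]
22. n13.key = "yp"  [terminal]
23. n14.depth = 2  [terminal]
24. n11.ok = 24  [S.key + 3]
25. n11.idx = 4  [S.key + d.depth - 19]
26. n6.ok = 11  [S₀.key + S₁.ok - 43]
27. n6.idx = 17  [S₁.ok * 3 - 55]
28. n3.pre = false  [false]
29. n15.lim = true  [A₀.pre == false]
30. n15.key = 3  [S₀.key - 12]
31. n16.off = 28  [28]
32. n16.hot = "ym"  ["ym"]
33. n18.lab = 21  [terminal]
34. n17.key = 21  [21]
35. n17.mk = "km"  ["km"]
36. n16.pre = false  [A.off > 28]
37. n19.key = "kz"  [terminal]
38. n15.ok = 24  [S.key * 3 + 15]
39. n15.idx = 4  [S.key + 1]
40. n0.ok = 15  [S₁.idx + 11]
41. n0.idx = 10  [(if A₁.pre then S₁.idx else S₁.ok) - 14]

10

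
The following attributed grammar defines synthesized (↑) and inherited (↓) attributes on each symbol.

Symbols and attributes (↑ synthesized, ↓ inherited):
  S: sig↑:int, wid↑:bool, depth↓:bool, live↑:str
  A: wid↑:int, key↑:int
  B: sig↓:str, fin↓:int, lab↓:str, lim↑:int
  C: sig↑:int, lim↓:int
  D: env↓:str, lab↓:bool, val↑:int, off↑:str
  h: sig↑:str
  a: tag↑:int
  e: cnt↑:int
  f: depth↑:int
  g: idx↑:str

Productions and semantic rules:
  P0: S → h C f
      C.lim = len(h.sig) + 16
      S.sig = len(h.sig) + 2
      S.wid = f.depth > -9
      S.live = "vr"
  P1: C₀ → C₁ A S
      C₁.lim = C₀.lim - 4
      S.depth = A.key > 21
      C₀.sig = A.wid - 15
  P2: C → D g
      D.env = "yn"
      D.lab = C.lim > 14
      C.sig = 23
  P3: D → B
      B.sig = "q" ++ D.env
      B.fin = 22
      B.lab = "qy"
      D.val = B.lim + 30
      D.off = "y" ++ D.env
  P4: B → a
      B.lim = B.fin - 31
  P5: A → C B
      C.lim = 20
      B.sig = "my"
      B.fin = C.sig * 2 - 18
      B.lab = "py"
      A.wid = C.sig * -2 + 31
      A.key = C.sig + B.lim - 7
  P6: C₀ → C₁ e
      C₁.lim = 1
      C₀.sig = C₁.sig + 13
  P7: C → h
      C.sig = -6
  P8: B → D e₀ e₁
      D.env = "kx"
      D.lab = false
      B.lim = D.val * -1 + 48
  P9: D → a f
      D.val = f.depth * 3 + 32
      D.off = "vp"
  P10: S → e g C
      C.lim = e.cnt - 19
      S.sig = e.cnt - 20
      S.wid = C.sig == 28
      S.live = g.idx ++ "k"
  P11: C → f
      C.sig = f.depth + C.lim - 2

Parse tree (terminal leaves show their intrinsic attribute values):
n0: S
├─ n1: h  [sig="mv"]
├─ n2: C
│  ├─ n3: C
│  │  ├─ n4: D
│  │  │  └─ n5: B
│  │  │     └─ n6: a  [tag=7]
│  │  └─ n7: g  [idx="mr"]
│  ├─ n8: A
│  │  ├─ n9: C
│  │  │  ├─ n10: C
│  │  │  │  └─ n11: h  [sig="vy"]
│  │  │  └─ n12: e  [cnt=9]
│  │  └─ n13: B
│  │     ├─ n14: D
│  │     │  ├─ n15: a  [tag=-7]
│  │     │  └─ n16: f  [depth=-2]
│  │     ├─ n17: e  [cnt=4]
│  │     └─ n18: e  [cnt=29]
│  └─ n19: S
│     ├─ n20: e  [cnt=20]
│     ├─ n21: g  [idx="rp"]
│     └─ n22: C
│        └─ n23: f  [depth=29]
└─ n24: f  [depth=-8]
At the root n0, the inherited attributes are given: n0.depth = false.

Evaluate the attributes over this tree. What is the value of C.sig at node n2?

1. n0.depth = false  [given at root]
2. n1.sig = "mv"  [terminal]
3. n2.lim = 18  [len(h.sig) + 16]
4. n3.lim = 14  [C₀.lim - 4]
5. n4.env = "yn"  ["yn"]
6. n4.lab = false  [C.lim > 14]
7. n5.sig = "qyn"  ["q" ++ D.env]
8. n5.fin = 22  [22]
9. n5.lab = "qy"  ["qy"]
10. n6.tag = 7  [terminal]
11. n5.lim = -9  [B.fin - 31]
12. n4.val = 21  [B.lim + 30]
13. n4.off = "yyn"  ["y" ++ D.env]
14. n7.idx = "mr"  [terminal]
15. n3.sig = 23  [23]
16. n9.lim = 20  [20]
17. n10.lim = 1  [1]
18. n11.sig = "vy"  [terminal]
19. n10.sig = -6  [-6]
20. n12.cnt = 9  [terminal]
21. n9.sig = 7  [C₁.sig + 13]
22. n13.sig = "my"  ["my"]
23. n13.fin = -4  [C.sig * 2 - 18]
24. n13.lab = "py"  ["py"]
25. n14.env = "kx"  ["kx"]
26. n14.lab = false  [false]
27. n15.tag = -7  [terminal]
28. n16.depth = -2  [terminal]
29. n14.val = 26  [f.depth * 3 + 32]
30. n14.off = "vp"  ["vp"]
31. n17.cnt = 4  [terminal]
32. n18.cnt = 29  [terminal]
33. n13.lim = 22  [D.val * -1 + 48]
34. n8.wid = 17  [C.sig * -2 + 31]
35. n8.key = 22  [C.sig + B.lim - 7]
36. n19.depth = true  [A.key > 21]
37. n20.cnt = 20  [terminal]
38. n21.idx = "rp"  [terminal]
39. n22.lim = 1  [e.cnt - 19]
40. n23.depth = 29  [terminal]
41. n22.sig = 28  [f.depth + C.lim - 2]
42. n19.sig = 0  [e.cnt - 20]
43. n19.wid = true  [C.sig == 28]
44. n19.live = "rpk"  [g.idx ++ "k"]
45. n2.sig = 2  [A.wid - 15]
46. n24.depth = -8  [terminal]
47. n0.sig = 4  [len(h.sig) + 2]
48. n0.wid = true  [f.depth > -9]
49. n0.live = "vr"  ["vr"]

2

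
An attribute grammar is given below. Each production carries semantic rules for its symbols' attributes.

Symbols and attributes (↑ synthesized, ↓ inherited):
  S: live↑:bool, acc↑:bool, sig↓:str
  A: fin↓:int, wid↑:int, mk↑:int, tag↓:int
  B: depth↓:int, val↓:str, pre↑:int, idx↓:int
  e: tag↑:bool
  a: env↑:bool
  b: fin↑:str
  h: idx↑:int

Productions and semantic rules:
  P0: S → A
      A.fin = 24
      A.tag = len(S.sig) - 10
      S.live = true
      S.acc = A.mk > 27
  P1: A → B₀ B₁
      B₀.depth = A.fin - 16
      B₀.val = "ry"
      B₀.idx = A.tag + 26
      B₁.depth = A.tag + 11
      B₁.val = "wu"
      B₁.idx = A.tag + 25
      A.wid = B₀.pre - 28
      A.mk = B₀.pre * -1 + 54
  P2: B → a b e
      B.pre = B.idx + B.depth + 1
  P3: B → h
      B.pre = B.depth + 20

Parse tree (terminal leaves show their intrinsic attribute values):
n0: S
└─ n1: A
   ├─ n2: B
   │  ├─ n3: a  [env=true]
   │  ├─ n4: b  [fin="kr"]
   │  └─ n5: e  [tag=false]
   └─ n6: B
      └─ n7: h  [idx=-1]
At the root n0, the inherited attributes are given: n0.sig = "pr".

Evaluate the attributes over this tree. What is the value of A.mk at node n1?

27

1. n0.sig = "pr"  [given at root]
2. n1.fin = 24  [24]
3. n1.tag = -8  [len(S.sig) - 10]
4. n2.depth = 8  [A.fin - 16]
5. n2.val = "ry"  ["ry"]
6. n2.idx = 18  [A.tag + 26]
7. n3.env = true  [terminal]
8. n4.fin = "kr"  [terminal]
9. n5.tag = false  [terminal]
10. n2.pre = 27  [B.idx + B.depth + 1]
11. n6.depth = 3  [A.tag + 11]
12. n6.val = "wu"  ["wu"]
13. n6.idx = 17  [A.tag + 25]
14. n7.idx = -1  [terminal]
15. n6.pre = 23  [B.depth + 20]
16. n1.wid = -1  [B₀.pre - 28]
17. n1.mk = 27  [B₀.pre * -1 + 54]
18. n0.live = true  [true]
19. n0.acc = false  [A.mk > 27]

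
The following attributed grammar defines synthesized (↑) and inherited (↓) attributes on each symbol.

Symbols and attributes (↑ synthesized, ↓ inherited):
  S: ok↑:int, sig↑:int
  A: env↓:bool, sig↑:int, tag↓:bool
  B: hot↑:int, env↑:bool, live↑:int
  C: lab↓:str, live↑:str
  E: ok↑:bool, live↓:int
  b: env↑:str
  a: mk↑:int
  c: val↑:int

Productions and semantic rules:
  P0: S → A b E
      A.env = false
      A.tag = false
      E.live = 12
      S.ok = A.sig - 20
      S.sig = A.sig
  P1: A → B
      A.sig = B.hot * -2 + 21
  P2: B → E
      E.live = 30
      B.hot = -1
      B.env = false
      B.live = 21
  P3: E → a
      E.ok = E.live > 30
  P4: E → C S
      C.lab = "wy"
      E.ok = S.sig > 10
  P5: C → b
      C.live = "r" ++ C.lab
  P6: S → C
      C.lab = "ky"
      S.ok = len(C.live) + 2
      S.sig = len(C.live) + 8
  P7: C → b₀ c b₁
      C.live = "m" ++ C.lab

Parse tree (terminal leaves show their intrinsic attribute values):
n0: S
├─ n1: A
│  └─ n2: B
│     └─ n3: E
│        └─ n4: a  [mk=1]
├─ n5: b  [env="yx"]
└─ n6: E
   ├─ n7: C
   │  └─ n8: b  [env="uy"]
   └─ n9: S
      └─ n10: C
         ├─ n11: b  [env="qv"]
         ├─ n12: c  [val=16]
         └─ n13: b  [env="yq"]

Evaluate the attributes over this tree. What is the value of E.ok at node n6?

true

1. n1.env = false  [false]
2. n1.tag = false  [false]
3. n3.live = 30  [30]
4. n4.mk = 1  [terminal]
5. n3.ok = false  [E.live > 30]
6. n2.hot = -1  [-1]
7. n2.env = false  [false]
8. n2.live = 21  [21]
9. n1.sig = 23  [B.hot * -2 + 21]
10. n5.env = "yx"  [terminal]
11. n6.live = 12  [12]
12. n7.lab = "wy"  ["wy"]
13. n8.env = "uy"  [terminal]
14. n7.live = "rwy"  ["r" ++ C.lab]
15. n10.lab = "ky"  ["ky"]
16. n11.env = "qv"  [terminal]
17. n12.val = 16  [terminal]
18. n13.env = "yq"  [terminal]
19. n10.live = "mky"  ["m" ++ C.lab]
20. n9.ok = 5  [len(C.live) + 2]
21. n9.sig = 11  [len(C.live) + 8]
22. n6.ok = true  [S.sig > 10]
23. n0.ok = 3  [A.sig - 20]
24. n0.sig = 23  [A.sig]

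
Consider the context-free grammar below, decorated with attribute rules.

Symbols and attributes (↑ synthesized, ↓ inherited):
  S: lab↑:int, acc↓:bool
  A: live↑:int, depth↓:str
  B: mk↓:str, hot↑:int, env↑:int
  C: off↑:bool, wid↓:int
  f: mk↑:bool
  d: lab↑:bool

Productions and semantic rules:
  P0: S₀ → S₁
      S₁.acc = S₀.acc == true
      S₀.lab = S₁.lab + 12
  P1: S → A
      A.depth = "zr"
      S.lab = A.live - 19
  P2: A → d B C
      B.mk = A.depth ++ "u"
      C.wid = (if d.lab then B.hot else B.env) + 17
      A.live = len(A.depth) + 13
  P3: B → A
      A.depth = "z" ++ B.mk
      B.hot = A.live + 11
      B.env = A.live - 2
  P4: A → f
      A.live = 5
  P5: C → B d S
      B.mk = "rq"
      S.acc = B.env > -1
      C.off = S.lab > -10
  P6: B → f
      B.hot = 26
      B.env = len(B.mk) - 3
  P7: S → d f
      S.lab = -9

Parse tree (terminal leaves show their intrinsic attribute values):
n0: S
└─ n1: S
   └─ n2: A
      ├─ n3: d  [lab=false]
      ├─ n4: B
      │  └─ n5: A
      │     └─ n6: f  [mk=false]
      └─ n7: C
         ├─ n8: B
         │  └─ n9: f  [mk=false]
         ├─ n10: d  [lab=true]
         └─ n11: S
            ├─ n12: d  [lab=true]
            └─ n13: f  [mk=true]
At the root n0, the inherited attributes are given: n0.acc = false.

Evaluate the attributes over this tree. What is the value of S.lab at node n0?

8

1. n0.acc = false  [given at root]
2. n1.acc = false  [S₀.acc == true]
3. n2.depth = "zr"  ["zr"]
4. n3.lab = false  [terminal]
5. n4.mk = "zru"  [A.depth ++ "u"]
6. n5.depth = "zzru"  ["z" ++ B.mk]
7. n6.mk = false  [terminal]
8. n5.live = 5  [5]
9. n4.hot = 16  [A.live + 11]
10. n4.env = 3  [A.live - 2]
11. n7.wid = 20  [(if d.lab then B.hot else B.env) + 17]
12. n8.mk = "rq"  ["rq"]
13. n9.mk = false  [terminal]
14. n8.hot = 26  [26]
15. n8.env = -1  [len(B.mk) - 3]
16. n10.lab = true  [terminal]
17. n11.acc = false  [B.env > -1]
18. n12.lab = true  [terminal]
19. n13.mk = true  [terminal]
20. n11.lab = -9  [-9]
21. n7.off = true  [S.lab > -10]
22. n2.live = 15  [len(A.depth) + 13]
23. n1.lab = -4  [A.live - 19]
24. n0.lab = 8  [S₁.lab + 12]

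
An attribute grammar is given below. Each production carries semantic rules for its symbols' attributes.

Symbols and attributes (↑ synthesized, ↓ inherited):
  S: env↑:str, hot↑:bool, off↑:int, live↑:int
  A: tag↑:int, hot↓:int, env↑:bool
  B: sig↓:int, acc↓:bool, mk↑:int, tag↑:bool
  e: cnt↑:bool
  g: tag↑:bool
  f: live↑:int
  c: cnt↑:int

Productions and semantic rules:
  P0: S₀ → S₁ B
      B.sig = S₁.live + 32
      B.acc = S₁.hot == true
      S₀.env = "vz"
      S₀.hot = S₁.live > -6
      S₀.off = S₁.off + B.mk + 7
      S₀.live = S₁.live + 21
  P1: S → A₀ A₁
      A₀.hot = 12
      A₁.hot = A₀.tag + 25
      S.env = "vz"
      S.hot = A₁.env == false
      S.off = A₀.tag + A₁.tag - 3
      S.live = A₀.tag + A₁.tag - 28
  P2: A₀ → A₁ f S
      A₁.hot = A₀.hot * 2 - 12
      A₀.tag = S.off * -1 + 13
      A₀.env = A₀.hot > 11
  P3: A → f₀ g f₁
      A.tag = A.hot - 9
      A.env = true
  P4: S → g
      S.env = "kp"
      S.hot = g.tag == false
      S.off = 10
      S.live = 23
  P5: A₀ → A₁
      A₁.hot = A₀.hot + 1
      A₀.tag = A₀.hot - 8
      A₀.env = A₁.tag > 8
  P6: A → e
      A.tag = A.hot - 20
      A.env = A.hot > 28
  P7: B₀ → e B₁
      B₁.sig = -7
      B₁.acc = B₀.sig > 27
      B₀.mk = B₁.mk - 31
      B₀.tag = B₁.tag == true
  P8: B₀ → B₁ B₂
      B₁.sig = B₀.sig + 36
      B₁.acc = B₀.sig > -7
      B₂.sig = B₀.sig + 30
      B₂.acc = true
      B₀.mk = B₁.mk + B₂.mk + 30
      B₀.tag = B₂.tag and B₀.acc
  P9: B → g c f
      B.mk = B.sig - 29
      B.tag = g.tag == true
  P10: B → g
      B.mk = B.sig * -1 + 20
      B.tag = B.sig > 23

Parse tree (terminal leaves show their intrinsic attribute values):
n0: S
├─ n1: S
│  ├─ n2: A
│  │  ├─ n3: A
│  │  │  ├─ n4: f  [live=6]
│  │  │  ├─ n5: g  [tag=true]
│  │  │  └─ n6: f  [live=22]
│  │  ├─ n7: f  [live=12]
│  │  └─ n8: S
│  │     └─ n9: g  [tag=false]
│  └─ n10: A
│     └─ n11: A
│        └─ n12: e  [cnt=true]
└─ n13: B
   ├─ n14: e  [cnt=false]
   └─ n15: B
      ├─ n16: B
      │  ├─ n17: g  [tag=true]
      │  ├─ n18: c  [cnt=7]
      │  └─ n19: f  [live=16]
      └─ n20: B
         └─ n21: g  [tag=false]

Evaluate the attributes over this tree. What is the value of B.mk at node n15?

27

1. n2.hot = 12  [12]
2. n3.hot = 12  [A₀.hot * 2 - 12]
3. n4.live = 6  [terminal]
4. n5.tag = true  [terminal]
5. n6.live = 22  [terminal]
6. n3.tag = 3  [A.hot - 9]
7. n3.env = true  [true]
8. n7.live = 12  [terminal]
9. n9.tag = false  [terminal]
10. n8.env = "kp"  ["kp"]
11. n8.hot = true  [g.tag == false]
12. n8.off = 10  [10]
13. n8.live = 23  [23]
14. n2.tag = 3  [S.off * -1 + 13]
15. n2.env = true  [A₀.hot > 11]
16. n10.hot = 28  [A₀.tag + 25]
17. n11.hot = 29  [A₀.hot + 1]
18. n12.cnt = true  [terminal]
19. n11.tag = 9  [A.hot - 20]
20. n11.env = true  [A.hot > 28]
21. n10.tag = 20  [A₀.hot - 8]
22. n10.env = true  [A₁.tag > 8]
23. n1.env = "vz"  ["vz"]
24. n1.hot = false  [A₁.env == false]
25. n1.off = 20  [A₀.tag + A₁.tag - 3]
26. n1.live = -5  [A₀.tag + A₁.tag - 28]
27. n13.sig = 27  [S₁.live + 32]
28. n13.acc = false  [S₁.hot == true]
29. n14.cnt = false  [terminal]
30. n15.sig = -7  [-7]
31. n15.acc = false  [B₀.sig > 27]
32. n16.sig = 29  [B₀.sig + 36]
33. n16.acc = false  [B₀.sig > -7]
34. n17.tag = true  [terminal]
35. n18.cnt = 7  [terminal]
36. n19.live = 16  [terminal]
37. n16.mk = 0  [B.sig - 29]
38. n16.tag = true  [g.tag == true]
39. n20.sig = 23  [B₀.sig + 30]
40. n20.acc = true  [true]
41. n21.tag = false  [terminal]
42. n20.mk = -3  [B.sig * -1 + 20]
43. n20.tag = false  [B.sig > 23]
44. n15.mk = 27  [B₁.mk + B₂.mk + 30]
45. n15.tag = false  [B₂.tag and B₀.acc]
46. n13.mk = -4  [B₁.mk - 31]
47. n13.tag = false  [B₁.tag == true]
48. n0.env = "vz"  ["vz"]
49. n0.hot = true  [S₁.live > -6]
50. n0.off = 23  [S₁.off + B.mk + 7]
51. n0.live = 16  [S₁.live + 21]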